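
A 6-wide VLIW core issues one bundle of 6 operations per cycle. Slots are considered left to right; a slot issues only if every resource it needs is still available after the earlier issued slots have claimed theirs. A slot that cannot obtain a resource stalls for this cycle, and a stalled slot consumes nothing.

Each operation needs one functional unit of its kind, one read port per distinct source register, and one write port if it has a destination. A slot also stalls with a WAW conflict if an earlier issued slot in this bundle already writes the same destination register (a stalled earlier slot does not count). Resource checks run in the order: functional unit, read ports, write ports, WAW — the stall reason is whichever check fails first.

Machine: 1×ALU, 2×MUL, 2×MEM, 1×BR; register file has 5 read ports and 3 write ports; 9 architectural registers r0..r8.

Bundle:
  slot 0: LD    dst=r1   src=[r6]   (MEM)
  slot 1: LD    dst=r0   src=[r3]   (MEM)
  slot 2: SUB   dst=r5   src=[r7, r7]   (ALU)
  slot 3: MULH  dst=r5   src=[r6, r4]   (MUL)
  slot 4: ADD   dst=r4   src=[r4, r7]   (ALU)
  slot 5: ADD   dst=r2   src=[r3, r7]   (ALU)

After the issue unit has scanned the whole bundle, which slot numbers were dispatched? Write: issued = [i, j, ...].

#0 MEM src=r6 dispatched  <A:1 Mu:2 Ld:1 B:1 rd:4 wr:2>
#1 MEM src=r3 dispatched  <A:1 Mu:2 Ld:0 B:1 rd:3 wr:1>
#2 ALU src=r7,r7 dispatched  <A:0 Mu:2 Ld:0 B:1 rd:2 wr:0>
#3 MUL src=r6,r4 held:WR_PORT  <A:0 Mu:2 Ld:0 B:1 rd:2 wr:0>
#4 ALU src=r4,r7 held:FU  <A:0 Mu:2 Ld:0 B:1 rd:2 wr:0>
#5 ALU src=r3,r7 held:FU  <A:0 Mu:2 Ld:0 B:1 rd:2 wr:0>

issued = [0, 1, 2]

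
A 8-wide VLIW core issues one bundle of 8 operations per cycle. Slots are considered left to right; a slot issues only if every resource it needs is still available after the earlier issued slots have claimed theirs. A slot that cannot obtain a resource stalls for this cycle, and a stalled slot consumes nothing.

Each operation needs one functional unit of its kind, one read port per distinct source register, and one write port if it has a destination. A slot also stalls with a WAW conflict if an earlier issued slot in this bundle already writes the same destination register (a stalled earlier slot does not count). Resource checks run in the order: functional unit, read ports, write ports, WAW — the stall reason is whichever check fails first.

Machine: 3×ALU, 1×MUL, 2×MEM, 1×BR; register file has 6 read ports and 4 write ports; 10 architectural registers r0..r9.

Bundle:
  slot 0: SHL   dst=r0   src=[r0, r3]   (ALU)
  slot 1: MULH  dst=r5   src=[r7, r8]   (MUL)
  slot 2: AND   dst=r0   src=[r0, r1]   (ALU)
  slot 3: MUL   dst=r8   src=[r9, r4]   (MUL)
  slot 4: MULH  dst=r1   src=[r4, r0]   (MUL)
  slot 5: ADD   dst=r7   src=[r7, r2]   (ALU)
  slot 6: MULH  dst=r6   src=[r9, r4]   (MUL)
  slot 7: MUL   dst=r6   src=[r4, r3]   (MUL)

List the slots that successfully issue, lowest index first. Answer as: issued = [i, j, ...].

issued = [0, 1, 5]

[0] ALU needs rd=2 wr=1: ok; after: ALU=2 MUL=1 MEM=2 BR=1, R=4, W=3
[1] MUL needs rd=2 wr=1: ok; after: ALU=2 MUL=0 MEM=2 BR=1, R=2, W=2
[2] ALU needs rd=2 wr=1: WAW; after: ALU=2 MUL=0 MEM=2 BR=1, R=2, W=2
[3] MUL needs rd=2 wr=1: FU; after: ALU=2 MUL=0 MEM=2 BR=1, R=2, W=2
[4] MUL needs rd=2 wr=1: FU; after: ALU=2 MUL=0 MEM=2 BR=1, R=2, W=2
[5] ALU needs rd=2 wr=1: ok; after: ALU=1 MUL=0 MEM=2 BR=1, R=0, W=1
[6] MUL needs rd=2 wr=1: FU; after: ALU=1 MUL=0 MEM=2 BR=1, R=0, W=1
[7] MUL needs rd=2 wr=1: FU; after: ALU=1 MUL=0 MEM=2 BR=1, R=0, W=1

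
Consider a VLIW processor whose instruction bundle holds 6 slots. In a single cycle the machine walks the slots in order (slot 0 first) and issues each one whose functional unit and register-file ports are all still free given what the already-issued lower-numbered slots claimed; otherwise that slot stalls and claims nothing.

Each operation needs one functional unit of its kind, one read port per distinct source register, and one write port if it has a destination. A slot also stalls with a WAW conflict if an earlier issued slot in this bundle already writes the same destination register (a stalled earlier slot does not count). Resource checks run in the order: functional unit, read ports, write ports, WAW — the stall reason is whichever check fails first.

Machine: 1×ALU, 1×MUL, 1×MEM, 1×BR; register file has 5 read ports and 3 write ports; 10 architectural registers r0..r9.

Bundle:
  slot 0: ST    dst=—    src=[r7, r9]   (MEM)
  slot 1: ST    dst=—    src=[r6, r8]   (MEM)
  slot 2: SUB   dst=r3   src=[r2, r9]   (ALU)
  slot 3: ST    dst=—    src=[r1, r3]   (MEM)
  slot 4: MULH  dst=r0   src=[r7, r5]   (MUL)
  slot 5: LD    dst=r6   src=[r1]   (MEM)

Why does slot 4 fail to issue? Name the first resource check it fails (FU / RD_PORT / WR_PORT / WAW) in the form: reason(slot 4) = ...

#0 MEM src=r7,r9 dispatched  <A:1 Mu:1 Ld:0 B:1 rd:3 wr:3>
#1 MEM src=r6,r8 held:FU  <A:1 Mu:1 Ld:0 B:1 rd:3 wr:3>
#2 ALU src=r2,r9 dispatched  <A:0 Mu:1 Ld:0 B:1 rd:1 wr:2>
#3 MEM src=r1,r3 held:FU  <A:0 Mu:1 Ld:0 B:1 rd:1 wr:2>
#4 MUL src=r7,r5 held:RD_PORT  <A:0 Mu:1 Ld:0 B:1 rd:1 wr:2>
#5 MEM src=r1 held:FU  <A:0 Mu:1 Ld:0 B:1 rd:1 wr:2>

reason(slot 4) = RD_PORT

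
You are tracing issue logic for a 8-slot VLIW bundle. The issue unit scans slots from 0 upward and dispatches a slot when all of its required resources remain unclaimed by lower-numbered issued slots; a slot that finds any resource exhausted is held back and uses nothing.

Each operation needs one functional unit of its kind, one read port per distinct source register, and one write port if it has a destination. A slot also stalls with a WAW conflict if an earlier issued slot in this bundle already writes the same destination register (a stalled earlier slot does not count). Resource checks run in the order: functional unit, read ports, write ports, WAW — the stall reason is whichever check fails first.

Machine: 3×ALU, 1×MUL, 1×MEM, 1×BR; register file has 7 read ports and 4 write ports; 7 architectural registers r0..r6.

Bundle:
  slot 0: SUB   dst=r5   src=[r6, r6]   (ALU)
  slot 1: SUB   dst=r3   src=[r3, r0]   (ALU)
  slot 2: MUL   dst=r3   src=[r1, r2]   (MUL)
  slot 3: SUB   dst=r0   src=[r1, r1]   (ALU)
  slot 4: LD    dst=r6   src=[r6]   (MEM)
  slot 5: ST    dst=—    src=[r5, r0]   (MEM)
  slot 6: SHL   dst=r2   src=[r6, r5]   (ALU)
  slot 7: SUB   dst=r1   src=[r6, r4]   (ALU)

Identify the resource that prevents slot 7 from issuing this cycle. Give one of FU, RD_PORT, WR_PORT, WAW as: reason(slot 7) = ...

(0) want 1×ALU +1rd +1wr — yes → AL2|MU1|ME1|BR1|rd6|wr3
(1) want 1×ALU +2rd +1wr — yes → AL1|MU1|ME1|BR1|rd4|wr2
(2) want 1×MUL +2rd +1wr — WAW → AL1|MU1|ME1|BR1|rd4|wr2
(3) want 1×ALU +1rd +1wr — yes → AL0|MU1|ME1|BR1|rd3|wr1
(4) want 1×MEM +1rd +1wr — yes → AL0|MU1|ME0|BR1|rd2|wr0
(5) want 1×MEM +2rd +0wr — FU → AL0|MU1|ME0|BR1|rd2|wr0
(6) want 1×ALU +2rd +1wr — FU → AL0|MU1|ME0|BR1|rd2|wr0
(7) want 1×ALU +2rd +1wr — FU → AL0|MU1|ME0|BR1|rd2|wr0

reason(slot 7) = FU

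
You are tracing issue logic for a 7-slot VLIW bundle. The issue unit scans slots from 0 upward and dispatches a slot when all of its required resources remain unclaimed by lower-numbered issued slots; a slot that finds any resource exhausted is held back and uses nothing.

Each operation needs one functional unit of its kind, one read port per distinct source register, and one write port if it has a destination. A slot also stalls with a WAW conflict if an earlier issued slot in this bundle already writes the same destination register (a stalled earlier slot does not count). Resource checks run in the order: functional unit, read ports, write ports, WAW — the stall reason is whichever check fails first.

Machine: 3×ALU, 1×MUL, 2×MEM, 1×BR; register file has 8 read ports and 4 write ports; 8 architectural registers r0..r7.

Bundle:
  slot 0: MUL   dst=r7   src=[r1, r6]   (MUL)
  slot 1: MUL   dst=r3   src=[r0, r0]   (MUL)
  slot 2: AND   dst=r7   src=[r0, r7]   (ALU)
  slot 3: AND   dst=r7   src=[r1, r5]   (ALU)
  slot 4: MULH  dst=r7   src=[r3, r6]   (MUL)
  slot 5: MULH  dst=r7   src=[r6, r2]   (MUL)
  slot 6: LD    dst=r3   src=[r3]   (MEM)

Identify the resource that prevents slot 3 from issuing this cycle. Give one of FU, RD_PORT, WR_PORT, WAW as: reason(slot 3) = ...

reason(slot 3) = WAW

#0 MUL src=r1,r6 dispatched  <A:3 Mu:0 Ld:2 B:1 rd:6 wr:3>
#1 MUL src=r0,r0 held:FU  <A:3 Mu:0 Ld:2 B:1 rd:6 wr:3>
#2 ALU src=r0,r7 held:WAW  <A:3 Mu:0 Ld:2 B:1 rd:6 wr:3>
#3 ALU src=r1,r5 held:WAW  <A:3 Mu:0 Ld:2 B:1 rd:6 wr:3>
#4 MUL src=r3,r6 held:FU  <A:3 Mu:0 Ld:2 B:1 rd:6 wr:3>
#5 MUL src=r6,r2 held:FU  <A:3 Mu:0 Ld:2 B:1 rd:6 wr:3>
#6 MEM src=r3 dispatched  <A:3 Mu:0 Ld:1 B:1 rd:5 wr:2>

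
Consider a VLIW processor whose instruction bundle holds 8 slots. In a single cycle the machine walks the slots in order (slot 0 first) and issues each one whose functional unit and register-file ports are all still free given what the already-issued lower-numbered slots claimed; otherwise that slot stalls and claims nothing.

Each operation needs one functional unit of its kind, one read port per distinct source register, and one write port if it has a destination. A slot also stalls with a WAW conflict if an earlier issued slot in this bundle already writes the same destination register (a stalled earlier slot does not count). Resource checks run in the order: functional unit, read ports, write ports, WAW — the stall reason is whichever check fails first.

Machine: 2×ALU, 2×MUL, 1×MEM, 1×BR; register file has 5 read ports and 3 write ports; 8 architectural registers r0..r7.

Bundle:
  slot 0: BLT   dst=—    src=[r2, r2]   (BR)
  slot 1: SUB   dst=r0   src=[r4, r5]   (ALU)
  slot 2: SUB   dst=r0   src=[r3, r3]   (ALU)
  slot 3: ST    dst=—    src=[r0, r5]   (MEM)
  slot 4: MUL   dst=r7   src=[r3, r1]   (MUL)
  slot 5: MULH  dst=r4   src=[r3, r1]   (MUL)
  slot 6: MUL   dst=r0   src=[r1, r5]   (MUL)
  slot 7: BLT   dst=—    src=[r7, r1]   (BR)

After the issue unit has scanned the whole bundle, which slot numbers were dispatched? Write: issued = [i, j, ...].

issued = [0, 1, 3]

(0) want 1×BR +1rd +0wr — yes → AL2|MU2|ME1|BR0|rd4|wr3
(1) want 1×ALU +2rd +1wr — yes → AL1|MU2|ME1|BR0|rd2|wr2
(2) want 1×ALU +1rd +1wr — WAW → AL1|MU2|ME1|BR0|rd2|wr2
(3) want 1×MEM +2rd +0wr — yes → AL1|MU2|ME0|BR0|rd0|wr2
(4) want 1×MUL +2rd +1wr — RD_PORT → AL1|MU2|ME0|BR0|rd0|wr2
(5) want 1×MUL +2rd +1wr — RD_PORT → AL1|MU2|ME0|BR0|rd0|wr2
(6) want 1×MUL +2rd +1wr — RD_PORT → AL1|MU2|ME0|BR0|rd0|wr2
(7) want 1×BR +2rd +0wr — FU → AL1|MU2|ME0|BR0|rd0|wr2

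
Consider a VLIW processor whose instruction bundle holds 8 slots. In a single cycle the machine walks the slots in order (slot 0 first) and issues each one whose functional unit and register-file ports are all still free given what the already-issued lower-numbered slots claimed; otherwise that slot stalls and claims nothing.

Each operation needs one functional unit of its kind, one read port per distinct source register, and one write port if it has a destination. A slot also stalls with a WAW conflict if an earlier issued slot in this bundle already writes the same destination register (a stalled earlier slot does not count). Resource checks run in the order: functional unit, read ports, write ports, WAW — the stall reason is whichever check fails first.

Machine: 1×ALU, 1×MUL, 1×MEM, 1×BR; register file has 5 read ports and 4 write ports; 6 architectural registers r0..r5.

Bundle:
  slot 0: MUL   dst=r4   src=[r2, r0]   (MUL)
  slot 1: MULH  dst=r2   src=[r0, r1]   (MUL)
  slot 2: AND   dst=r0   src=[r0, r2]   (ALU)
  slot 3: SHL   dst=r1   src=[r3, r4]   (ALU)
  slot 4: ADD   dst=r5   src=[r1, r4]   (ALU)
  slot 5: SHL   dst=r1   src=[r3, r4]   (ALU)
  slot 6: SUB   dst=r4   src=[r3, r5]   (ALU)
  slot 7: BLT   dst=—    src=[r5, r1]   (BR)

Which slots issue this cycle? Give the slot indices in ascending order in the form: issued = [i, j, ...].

issued = [0, 2]

(0) want 1×MUL +2rd +1wr — yes → AL1|MU0|ME1|BR1|rd3|wr3
(1) want 1×MUL +2rd +1wr — FU → AL1|MU0|ME1|BR1|rd3|wr3
(2) want 1×ALU +2rd +1wr — yes → AL0|MU0|ME1|BR1|rd1|wr2
(3) want 1×ALU +2rd +1wr — FU → AL0|MU0|ME1|BR1|rd1|wr2
(4) want 1×ALU +2rd +1wr — FU → AL0|MU0|ME1|BR1|rd1|wr2
(5) want 1×ALU +2rd +1wr — FU → AL0|MU0|ME1|BR1|rd1|wr2
(6) want 1×ALU +2rd +1wr — FU → AL0|MU0|ME1|BR1|rd1|wr2
(7) want 1×BR +2rd +0wr — RD_PORT → AL0|MU0|ME1|BR1|rd1|wr2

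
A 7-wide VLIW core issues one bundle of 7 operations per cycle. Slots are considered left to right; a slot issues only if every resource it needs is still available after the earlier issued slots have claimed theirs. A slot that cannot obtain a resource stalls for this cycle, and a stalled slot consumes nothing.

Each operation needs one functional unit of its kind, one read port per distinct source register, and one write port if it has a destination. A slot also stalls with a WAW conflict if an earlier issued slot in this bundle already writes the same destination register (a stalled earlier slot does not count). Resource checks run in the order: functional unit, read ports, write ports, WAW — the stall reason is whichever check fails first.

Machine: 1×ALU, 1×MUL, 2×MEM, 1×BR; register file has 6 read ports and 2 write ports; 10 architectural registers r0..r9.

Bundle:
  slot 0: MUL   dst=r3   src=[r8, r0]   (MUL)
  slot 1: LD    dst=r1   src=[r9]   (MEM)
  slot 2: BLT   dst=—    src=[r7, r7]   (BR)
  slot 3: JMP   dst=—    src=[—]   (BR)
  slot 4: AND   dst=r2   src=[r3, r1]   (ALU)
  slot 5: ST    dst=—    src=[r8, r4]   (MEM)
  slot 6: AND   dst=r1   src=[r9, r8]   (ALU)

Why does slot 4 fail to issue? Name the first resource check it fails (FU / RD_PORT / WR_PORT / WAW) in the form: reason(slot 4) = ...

reason(slot 4) = WR_PORT

[0] MUL needs rd=2 wr=1: ok; after: ALU=1 MUL=0 MEM=2 BR=1, R=4, W=1
[1] MEM needs rd=1 wr=1: ok; after: ALU=1 MUL=0 MEM=1 BR=1, R=3, W=0
[2] BR needs rd=1 wr=0: ok; after: ALU=1 MUL=0 MEM=1 BR=0, R=2, W=0
[3] BR needs rd=0 wr=0: FU; after: ALU=1 MUL=0 MEM=1 BR=0, R=2, W=0
[4] ALU needs rd=2 wr=1: WR_PORT; after: ALU=1 MUL=0 MEM=1 BR=0, R=2, W=0
[5] MEM needs rd=2 wr=0: ok; after: ALU=1 MUL=0 MEM=0 BR=0, R=0, W=0
[6] ALU needs rd=2 wr=1: RD_PORT; after: ALU=1 MUL=0 MEM=0 BR=0, R=0, W=0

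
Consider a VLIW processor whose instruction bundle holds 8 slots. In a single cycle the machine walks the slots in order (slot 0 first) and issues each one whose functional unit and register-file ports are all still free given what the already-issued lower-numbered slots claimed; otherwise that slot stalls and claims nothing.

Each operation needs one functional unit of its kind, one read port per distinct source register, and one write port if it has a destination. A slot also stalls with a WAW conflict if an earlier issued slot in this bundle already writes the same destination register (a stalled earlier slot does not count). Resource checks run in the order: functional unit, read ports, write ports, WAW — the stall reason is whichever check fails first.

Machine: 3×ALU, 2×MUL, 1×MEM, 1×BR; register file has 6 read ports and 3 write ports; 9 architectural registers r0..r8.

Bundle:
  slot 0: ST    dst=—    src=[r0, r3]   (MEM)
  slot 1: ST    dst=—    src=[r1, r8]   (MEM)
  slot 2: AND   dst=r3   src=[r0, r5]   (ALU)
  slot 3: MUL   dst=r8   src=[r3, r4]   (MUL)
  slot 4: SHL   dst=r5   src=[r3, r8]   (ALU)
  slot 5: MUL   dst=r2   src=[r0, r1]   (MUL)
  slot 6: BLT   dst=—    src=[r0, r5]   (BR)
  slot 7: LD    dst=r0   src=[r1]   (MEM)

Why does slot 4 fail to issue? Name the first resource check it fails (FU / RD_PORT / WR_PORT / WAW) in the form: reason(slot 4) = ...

slot 0 (MEM): ISSUE — free A3,Mu2,Ld0,B1 rp4 wp3
slot 1 (MEM): stall FU — free A3,Mu2,Ld0,B1 rp4 wp3
slot 2 (ALU): ISSUE — free A2,Mu2,Ld0,B1 rp2 wp2
slot 3 (MUL): ISSUE — free A2,Mu1,Ld0,B1 rp0 wp1
slot 4 (ALU): stall RD_PORT — free A2,Mu1,Ld0,B1 rp0 wp1
slot 5 (MUL): stall RD_PORT — free A2,Mu1,Ld0,B1 rp0 wp1
slot 6 (BR): stall RD_PORT — free A2,Mu1,Ld0,B1 rp0 wp1
slot 7 (MEM): stall FU — free A2,Mu1,Ld0,B1 rp0 wp1

reason(slot 4) = RD_PORT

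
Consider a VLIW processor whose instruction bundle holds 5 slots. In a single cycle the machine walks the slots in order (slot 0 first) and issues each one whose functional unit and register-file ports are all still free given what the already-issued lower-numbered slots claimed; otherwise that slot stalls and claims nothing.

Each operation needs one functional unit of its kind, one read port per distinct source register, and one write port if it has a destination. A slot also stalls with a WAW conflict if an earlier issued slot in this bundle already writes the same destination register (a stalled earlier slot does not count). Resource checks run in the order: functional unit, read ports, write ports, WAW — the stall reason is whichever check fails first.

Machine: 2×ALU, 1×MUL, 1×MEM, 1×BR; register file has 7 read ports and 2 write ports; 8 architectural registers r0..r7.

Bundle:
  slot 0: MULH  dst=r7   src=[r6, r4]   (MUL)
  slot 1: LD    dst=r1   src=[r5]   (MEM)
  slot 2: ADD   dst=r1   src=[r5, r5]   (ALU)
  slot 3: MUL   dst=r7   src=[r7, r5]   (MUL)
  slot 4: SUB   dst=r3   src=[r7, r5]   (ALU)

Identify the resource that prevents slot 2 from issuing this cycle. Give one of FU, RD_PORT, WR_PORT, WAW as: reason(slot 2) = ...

#0 MUL src=r6,r4 dispatched  <A:2 Mu:0 Ld:1 B:1 rd:5 wr:1>
#1 MEM src=r5 dispatched  <A:2 Mu:0 Ld:0 B:1 rd:4 wr:0>
#2 ALU src=r5,r5 held:WR_PORT  <A:2 Mu:0 Ld:0 B:1 rd:4 wr:0>
#3 MUL src=r7,r5 held:FU  <A:2 Mu:0 Ld:0 B:1 rd:4 wr:0>
#4 ALU src=r7,r5 held:WR_PORT  <A:2 Mu:0 Ld:0 B:1 rd:4 wr:0>

reason(slot 2) = WR_PORT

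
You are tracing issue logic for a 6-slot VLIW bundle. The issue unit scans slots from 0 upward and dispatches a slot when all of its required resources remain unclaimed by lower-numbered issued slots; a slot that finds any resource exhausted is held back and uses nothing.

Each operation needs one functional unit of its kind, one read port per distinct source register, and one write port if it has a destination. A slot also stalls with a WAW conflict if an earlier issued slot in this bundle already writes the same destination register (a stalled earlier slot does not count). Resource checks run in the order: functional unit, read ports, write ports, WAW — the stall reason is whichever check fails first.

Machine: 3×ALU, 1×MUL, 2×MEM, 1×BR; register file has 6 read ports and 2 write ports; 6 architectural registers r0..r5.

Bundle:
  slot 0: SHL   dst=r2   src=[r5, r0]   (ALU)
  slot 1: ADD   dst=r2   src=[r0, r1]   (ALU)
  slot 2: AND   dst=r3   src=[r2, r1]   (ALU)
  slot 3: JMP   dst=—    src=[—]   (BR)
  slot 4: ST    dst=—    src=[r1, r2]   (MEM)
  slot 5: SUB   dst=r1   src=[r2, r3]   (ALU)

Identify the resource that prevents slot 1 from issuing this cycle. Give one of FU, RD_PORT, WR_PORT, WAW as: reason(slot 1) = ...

slot 0 (ALU): ISSUE — free A2,Mu1,Ld2,B1 rp4 wp1
slot 1 (ALU): stall WAW — free A2,Mu1,Ld2,B1 rp4 wp1
slot 2 (ALU): ISSUE — free A1,Mu1,Ld2,B1 rp2 wp0
slot 3 (BR): ISSUE — free A1,Mu1,Ld2,B0 rp2 wp0
slot 4 (MEM): ISSUE — free A1,Mu1,Ld1,B0 rp0 wp0
slot 5 (ALU): stall RD_PORT — free A1,Mu1,Ld1,B0 rp0 wp0

reason(slot 1) = WAW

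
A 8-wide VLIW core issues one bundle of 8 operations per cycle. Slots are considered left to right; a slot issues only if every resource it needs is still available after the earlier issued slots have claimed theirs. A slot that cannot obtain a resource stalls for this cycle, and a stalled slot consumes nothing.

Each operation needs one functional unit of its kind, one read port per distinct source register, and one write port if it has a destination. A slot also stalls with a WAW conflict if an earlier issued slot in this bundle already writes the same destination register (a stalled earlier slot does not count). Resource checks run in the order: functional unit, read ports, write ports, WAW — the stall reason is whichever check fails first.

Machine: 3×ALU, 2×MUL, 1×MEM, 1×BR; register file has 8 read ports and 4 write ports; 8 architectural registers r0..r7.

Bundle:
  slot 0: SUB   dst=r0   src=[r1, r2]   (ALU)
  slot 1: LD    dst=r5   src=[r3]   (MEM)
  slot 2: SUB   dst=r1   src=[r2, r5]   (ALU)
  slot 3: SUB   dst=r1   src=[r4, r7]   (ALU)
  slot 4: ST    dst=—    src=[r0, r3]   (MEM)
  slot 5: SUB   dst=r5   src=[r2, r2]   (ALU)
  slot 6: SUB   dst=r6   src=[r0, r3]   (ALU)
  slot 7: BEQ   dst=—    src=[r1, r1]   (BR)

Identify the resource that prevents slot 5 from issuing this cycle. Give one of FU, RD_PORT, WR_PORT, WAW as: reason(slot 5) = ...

reason(slot 5) = WAW

slot 0 (ALU): ISSUE — free A2,Mu2,Ld1,B1 rp6 wp3
slot 1 (MEM): ISSUE — free A2,Mu2,Ld0,B1 rp5 wp2
slot 2 (ALU): ISSUE — free A1,Mu2,Ld0,B1 rp3 wp1
slot 3 (ALU): stall WAW — free A1,Mu2,Ld0,B1 rp3 wp1
slot 4 (MEM): stall FU — free A1,Mu2,Ld0,B1 rp3 wp1
slot 5 (ALU): stall WAW — free A1,Mu2,Ld0,B1 rp3 wp1
slot 6 (ALU): ISSUE — free A0,Mu2,Ld0,B1 rp1 wp0
slot 7 (BR): ISSUE — free A0,Mu2,Ld0,B0 rp0 wp0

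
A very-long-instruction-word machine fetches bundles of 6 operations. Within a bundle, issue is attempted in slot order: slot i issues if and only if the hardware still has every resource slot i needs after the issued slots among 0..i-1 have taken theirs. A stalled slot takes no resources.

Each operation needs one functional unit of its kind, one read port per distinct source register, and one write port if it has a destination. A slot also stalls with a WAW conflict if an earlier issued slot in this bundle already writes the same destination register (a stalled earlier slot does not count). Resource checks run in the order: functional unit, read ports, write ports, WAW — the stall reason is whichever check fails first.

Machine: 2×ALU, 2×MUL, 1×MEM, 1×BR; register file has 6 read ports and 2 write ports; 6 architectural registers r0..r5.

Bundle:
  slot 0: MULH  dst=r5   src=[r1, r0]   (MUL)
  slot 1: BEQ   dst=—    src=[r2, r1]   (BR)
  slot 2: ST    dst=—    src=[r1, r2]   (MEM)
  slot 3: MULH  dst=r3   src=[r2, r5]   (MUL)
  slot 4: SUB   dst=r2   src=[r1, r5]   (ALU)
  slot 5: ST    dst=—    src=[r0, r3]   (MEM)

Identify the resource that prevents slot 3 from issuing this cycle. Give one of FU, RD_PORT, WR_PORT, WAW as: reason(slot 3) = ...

reason(slot 3) = RD_PORT

slot 0 (MUL): ISSUE — free A2,Mu1,Ld1,B1 rp4 wp1
slot 1 (BR): ISSUE — free A2,Mu1,Ld1,B0 rp2 wp1
slot 2 (MEM): ISSUE — free A2,Mu1,Ld0,B0 rp0 wp1
slot 3 (MUL): stall RD_PORT — free A2,Mu1,Ld0,B0 rp0 wp1
slot 4 (ALU): stall RD_PORT — free A2,Mu1,Ld0,B0 rp0 wp1
slot 5 (MEM): stall FU — free A2,Mu1,Ld0,B0 rp0 wp1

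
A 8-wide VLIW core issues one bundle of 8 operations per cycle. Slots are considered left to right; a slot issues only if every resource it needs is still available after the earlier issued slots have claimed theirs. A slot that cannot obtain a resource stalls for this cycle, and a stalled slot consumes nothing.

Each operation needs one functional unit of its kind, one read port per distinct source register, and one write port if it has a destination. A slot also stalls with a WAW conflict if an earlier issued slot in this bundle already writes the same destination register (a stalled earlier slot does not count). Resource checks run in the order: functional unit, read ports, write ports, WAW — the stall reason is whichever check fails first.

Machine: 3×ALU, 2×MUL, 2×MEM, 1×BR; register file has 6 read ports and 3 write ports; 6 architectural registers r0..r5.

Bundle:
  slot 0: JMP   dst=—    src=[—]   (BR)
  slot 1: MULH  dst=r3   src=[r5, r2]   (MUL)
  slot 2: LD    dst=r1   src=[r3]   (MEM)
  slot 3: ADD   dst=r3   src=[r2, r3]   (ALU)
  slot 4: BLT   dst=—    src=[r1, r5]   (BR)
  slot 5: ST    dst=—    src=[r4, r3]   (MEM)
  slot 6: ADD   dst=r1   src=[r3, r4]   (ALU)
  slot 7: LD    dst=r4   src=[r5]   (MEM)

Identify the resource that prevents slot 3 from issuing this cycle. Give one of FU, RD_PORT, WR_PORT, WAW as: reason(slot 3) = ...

(0) want 1×BR +0rd +0wr — yes → AL3|MU2|ME2|BR0|rd6|wr3
(1) want 1×MUL +2rd +1wr — yes → AL3|MU1|ME2|BR0|rd4|wr2
(2) want 1×MEM +1rd +1wr — yes → AL3|MU1|ME1|BR0|rd3|wr1
(3) want 1×ALU +2rd +1wr — WAW → AL3|MU1|ME1|BR0|rd3|wr1
(4) want 1×BR +2rd +0wr — FU → AL3|MU1|ME1|BR0|rd3|wr1
(5) want 1×MEM +2rd +0wr — yes → AL3|MU1|ME0|BR0|rd1|wr1
(6) want 1×ALU +2rd +1wr — RD_PORT → AL3|MU1|ME0|BR0|rd1|wr1
(7) want 1×MEM +1rd +1wr — FU → AL3|MU1|ME0|BR0|rd1|wr1

reason(slot 3) = WAW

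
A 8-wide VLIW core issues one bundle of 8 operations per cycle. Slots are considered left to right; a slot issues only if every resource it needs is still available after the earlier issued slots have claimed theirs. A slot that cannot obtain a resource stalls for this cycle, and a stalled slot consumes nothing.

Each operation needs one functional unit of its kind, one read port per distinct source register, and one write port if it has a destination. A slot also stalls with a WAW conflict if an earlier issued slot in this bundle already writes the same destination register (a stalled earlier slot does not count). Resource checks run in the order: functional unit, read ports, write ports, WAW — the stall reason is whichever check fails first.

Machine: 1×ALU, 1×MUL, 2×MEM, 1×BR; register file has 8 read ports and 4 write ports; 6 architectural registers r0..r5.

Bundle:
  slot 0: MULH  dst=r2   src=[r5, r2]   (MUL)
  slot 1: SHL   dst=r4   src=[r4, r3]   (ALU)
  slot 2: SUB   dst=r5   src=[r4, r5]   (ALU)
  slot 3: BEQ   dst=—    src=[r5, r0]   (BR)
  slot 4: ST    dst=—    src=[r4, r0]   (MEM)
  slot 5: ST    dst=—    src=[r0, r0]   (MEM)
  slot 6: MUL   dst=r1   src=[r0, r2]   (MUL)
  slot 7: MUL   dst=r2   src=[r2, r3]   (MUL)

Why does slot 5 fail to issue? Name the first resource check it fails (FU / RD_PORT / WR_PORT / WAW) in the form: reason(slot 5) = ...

reason(slot 5) = RD_PORT

slot 0 (MUL): ISSUE — free A1,Mu0,Ld2,B1 rp6 wp3
slot 1 (ALU): ISSUE — free A0,Mu0,Ld2,B1 rp4 wp2
slot 2 (ALU): stall FU — free A0,Mu0,Ld2,B1 rp4 wp2
slot 3 (BR): ISSUE — free A0,Mu0,Ld2,B0 rp2 wp2
slot 4 (MEM): ISSUE — free A0,Mu0,Ld1,B0 rp0 wp2
slot 5 (MEM): stall RD_PORT — free A0,Mu0,Ld1,B0 rp0 wp2
slot 6 (MUL): stall FU — free A0,Mu0,Ld1,B0 rp0 wp2
slot 7 (MUL): stall FU — free A0,Mu0,Ld1,B0 rp0 wp2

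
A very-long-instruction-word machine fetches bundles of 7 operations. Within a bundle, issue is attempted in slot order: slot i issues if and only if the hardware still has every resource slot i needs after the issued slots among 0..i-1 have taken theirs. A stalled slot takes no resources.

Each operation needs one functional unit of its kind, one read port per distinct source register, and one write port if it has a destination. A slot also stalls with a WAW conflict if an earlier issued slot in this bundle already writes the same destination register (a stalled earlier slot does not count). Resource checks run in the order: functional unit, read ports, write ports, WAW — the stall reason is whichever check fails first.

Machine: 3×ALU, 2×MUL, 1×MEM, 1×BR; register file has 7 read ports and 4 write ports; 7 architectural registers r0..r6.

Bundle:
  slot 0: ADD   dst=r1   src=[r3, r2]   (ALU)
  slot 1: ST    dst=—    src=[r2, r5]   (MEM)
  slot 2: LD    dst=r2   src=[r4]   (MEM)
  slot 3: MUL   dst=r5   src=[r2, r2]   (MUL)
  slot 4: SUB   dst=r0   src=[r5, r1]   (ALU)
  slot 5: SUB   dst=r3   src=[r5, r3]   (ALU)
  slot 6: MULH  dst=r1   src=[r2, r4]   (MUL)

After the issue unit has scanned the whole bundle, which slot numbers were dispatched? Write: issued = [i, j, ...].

issued = [0, 1, 3, 4]

[0] ALU needs rd=2 wr=1: ok; after: ALU=2 MUL=2 MEM=1 BR=1, R=5, W=3
[1] MEM needs rd=2 wr=0: ok; after: ALU=2 MUL=2 MEM=0 BR=1, R=3, W=3
[2] MEM needs rd=1 wr=1: FU; after: ALU=2 MUL=2 MEM=0 BR=1, R=3, W=3
[3] MUL needs rd=1 wr=1: ok; after: ALU=2 MUL=1 MEM=0 BR=1, R=2, W=2
[4] ALU needs rd=2 wr=1: ok; after: ALU=1 MUL=1 MEM=0 BR=1, R=0, W=1
[5] ALU needs rd=2 wr=1: RD_PORT; after: ALU=1 MUL=1 MEM=0 BR=1, R=0, W=1
[6] MUL needs rd=2 wr=1: RD_PORT; after: ALU=1 MUL=1 MEM=0 BR=1, R=0, W=1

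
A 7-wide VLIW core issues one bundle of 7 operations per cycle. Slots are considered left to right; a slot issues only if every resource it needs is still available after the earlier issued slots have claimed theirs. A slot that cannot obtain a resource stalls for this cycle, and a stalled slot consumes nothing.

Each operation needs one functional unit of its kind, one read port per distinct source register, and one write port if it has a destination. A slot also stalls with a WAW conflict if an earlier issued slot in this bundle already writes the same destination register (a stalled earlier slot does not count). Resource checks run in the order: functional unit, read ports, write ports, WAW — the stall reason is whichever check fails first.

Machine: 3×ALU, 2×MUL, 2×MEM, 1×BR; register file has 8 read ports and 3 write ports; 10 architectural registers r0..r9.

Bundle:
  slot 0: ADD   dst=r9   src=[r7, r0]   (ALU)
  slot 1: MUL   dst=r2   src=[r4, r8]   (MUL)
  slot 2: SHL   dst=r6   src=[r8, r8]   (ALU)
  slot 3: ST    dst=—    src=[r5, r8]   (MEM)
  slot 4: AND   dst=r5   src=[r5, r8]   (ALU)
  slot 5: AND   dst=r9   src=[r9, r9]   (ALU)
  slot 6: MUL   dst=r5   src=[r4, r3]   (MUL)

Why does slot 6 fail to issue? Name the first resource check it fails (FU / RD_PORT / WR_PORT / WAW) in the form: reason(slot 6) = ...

reason(slot 6) = RD_PORT

[0] ALU needs rd=2 wr=1: ok; after: ALU=2 MUL=2 MEM=2 BR=1, R=6, W=2
[1] MUL needs rd=2 wr=1: ok; after: ALU=2 MUL=1 MEM=2 BR=1, R=4, W=1
[2] ALU needs rd=1 wr=1: ok; after: ALU=1 MUL=1 MEM=2 BR=1, R=3, W=0
[3] MEM needs rd=2 wr=0: ok; after: ALU=1 MUL=1 MEM=1 BR=1, R=1, W=0
[4] ALU needs rd=2 wr=1: RD_PORT; after: ALU=1 MUL=1 MEM=1 BR=1, R=1, W=0
[5] ALU needs rd=1 wr=1: WR_PORT; after: ALU=1 MUL=1 MEM=1 BR=1, R=1, W=0
[6] MUL needs rd=2 wr=1: RD_PORT; after: ALU=1 MUL=1 MEM=1 BR=1, R=1, W=0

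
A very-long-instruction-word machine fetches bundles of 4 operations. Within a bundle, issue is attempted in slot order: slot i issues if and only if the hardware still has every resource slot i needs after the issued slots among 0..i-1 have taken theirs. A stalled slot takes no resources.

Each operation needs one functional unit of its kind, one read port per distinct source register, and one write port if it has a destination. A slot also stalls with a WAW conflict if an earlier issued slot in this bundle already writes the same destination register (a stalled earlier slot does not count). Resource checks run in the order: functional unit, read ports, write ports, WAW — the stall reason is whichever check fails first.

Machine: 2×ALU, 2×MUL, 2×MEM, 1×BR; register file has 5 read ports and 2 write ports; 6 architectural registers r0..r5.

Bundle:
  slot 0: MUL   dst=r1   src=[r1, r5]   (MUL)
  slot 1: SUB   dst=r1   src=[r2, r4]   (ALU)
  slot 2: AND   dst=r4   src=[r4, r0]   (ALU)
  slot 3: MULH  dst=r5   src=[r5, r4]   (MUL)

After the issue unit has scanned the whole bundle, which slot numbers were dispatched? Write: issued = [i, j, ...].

(0) want 1×MUL +2rd +1wr — yes → AL2|MU1|ME2|BR1|rd3|wr1
(1) want 1×ALU +2rd +1wr — WAW → AL2|MU1|ME2|BR1|rd3|wr1
(2) want 1×ALU +2rd +1wr — yes → AL1|MU1|ME2|BR1|rd1|wr0
(3) want 1×MUL +2rd +1wr — RD_PORT → AL1|MU1|ME2|BR1|rd1|wr0

issued = [0, 2]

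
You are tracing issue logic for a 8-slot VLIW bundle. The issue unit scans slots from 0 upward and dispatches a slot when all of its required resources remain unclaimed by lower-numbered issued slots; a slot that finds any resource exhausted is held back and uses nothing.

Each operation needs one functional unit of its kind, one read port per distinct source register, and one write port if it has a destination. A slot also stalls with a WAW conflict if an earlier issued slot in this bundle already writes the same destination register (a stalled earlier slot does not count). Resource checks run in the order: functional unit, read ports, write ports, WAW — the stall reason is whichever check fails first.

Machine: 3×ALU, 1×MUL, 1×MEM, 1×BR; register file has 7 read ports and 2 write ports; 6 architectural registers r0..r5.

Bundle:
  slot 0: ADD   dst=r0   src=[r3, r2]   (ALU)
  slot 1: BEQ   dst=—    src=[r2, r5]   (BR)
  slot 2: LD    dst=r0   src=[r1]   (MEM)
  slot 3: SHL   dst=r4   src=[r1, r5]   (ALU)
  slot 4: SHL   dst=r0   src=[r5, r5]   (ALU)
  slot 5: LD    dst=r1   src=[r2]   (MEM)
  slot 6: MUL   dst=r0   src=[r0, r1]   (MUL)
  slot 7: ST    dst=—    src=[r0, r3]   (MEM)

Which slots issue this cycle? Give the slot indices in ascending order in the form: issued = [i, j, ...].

issued = [0, 1, 3]

  0. ALU→r0 ⇒ go  {2A/1Mu/1Ld/1B | 5r 1w}
  1. BR ⇒ go  {2A/1Mu/1Ld/0B | 3r 1w}
  2. MEM→r0 ⇒ no(WAW)  {2A/1Mu/1Ld/0B | 3r 1w}
  3. ALU→r4 ⇒ go  {1A/1Mu/1Ld/0B | 1r 0w}
  4. ALU→r0 ⇒ no(WR_PORT)  {1A/1Mu/1Ld/0B | 1r 0w}
  5. MEM→r1 ⇒ no(WR_PORT)  {1A/1Mu/1Ld/0B | 1r 0w}
  6. MUL→r0 ⇒ no(RD_PORT)  {1A/1Mu/1Ld/0B | 1r 0w}
  7. MEM ⇒ no(RD_PORT)  {1A/1Mu/1Ld/0B | 1r 0w}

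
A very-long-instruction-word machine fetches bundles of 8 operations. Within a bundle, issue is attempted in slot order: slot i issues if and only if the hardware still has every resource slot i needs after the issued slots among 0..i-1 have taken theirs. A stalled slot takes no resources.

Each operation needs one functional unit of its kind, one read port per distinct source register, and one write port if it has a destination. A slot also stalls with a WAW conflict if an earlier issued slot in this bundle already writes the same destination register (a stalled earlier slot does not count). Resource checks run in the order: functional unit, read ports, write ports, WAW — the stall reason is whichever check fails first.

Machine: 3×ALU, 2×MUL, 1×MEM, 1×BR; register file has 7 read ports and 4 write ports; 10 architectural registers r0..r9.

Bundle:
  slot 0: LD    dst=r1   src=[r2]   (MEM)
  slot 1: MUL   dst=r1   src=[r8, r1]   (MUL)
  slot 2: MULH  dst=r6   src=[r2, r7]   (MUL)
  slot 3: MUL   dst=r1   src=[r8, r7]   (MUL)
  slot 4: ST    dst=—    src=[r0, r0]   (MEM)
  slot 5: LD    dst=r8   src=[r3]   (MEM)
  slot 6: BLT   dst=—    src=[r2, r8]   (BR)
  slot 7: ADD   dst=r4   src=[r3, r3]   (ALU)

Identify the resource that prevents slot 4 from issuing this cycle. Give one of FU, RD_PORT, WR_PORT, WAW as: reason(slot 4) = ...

reason(slot 4) = FU

[0] MEM needs rd=1 wr=1: ok; after: ALU=3 MUL=2 MEM=0 BR=1, R=6, W=3
[1] MUL needs rd=2 wr=1: WAW; after: ALU=3 MUL=2 MEM=0 BR=1, R=6, W=3
[2] MUL needs rd=2 wr=1: ok; after: ALU=3 MUL=1 MEM=0 BR=1, R=4, W=2
[3] MUL needs rd=2 wr=1: WAW; after: ALU=3 MUL=1 MEM=0 BR=1, R=4, W=2
[4] MEM needs rd=1 wr=0: FU; after: ALU=3 MUL=1 MEM=0 BR=1, R=4, W=2
[5] MEM needs rd=1 wr=1: FU; after: ALU=3 MUL=1 MEM=0 BR=1, R=4, W=2
[6] BR needs rd=2 wr=0: ok; after: ALU=3 MUL=1 MEM=0 BR=0, R=2, W=2
[7] ALU needs rd=1 wr=1: ok; after: ALU=2 MUL=1 MEM=0 BR=0, R=1, W=1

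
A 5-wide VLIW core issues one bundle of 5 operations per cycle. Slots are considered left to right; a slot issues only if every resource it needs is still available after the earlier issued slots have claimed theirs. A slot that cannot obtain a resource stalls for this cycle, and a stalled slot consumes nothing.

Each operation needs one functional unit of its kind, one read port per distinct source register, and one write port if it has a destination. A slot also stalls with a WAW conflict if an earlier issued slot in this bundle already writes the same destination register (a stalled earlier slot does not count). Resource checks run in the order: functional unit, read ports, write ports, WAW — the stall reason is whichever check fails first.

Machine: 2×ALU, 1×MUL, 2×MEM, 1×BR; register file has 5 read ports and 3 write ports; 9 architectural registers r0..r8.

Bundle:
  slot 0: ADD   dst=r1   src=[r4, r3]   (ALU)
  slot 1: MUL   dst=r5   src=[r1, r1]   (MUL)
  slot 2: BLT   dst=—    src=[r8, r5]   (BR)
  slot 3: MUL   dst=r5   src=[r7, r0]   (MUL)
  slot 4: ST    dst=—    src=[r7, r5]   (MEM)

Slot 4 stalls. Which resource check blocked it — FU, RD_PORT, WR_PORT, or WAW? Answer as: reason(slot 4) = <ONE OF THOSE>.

(0) want 1×ALU +2rd +1wr — yes → AL1|MU1|ME2|BR1|rd3|wr2
(1) want 1×MUL +1rd +1wr — yes → AL1|MU0|ME2|BR1|rd2|wr1
(2) want 1×BR +2rd +0wr — yes → AL1|MU0|ME2|BR0|rd0|wr1
(3) want 1×MUL +2rd +1wr — FU → AL1|MU0|ME2|BR0|rd0|wr1
(4) want 1×MEM +2rd +0wr — RD_PORT → AL1|MU0|ME2|BR0|rd0|wr1

reason(slot 4) = RD_PORT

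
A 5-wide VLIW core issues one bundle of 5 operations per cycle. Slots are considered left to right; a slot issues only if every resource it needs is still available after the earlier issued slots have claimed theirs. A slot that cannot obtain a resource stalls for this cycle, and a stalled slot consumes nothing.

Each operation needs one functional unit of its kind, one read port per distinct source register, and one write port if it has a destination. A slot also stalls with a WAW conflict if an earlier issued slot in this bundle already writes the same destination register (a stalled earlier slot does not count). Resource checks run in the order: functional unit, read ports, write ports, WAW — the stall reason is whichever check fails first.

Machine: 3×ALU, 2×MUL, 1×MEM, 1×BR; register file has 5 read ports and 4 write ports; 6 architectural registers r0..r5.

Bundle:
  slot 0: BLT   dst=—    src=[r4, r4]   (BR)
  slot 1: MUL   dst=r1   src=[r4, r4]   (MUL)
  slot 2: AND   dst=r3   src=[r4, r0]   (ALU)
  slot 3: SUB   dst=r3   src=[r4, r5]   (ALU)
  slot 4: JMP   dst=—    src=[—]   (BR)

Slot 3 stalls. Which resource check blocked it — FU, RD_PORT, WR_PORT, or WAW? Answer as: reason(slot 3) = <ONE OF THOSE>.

reason(slot 3) = RD_PORT

  0. BR ⇒ go  {3A/2Mu/1Ld/0B | 4r 4w}
  1. MUL→r1 ⇒ go  {3A/1Mu/1Ld/0B | 3r 3w}
  2. ALU→r3 ⇒ go  {2A/1Mu/1Ld/0B | 1r 2w}
  3. ALU→r3 ⇒ no(RD_PORT)  {2A/1Mu/1Ld/0B | 1r 2w}
  4. BR ⇒ no(FU)  {2A/1Mu/1Ld/0B | 1r 2w}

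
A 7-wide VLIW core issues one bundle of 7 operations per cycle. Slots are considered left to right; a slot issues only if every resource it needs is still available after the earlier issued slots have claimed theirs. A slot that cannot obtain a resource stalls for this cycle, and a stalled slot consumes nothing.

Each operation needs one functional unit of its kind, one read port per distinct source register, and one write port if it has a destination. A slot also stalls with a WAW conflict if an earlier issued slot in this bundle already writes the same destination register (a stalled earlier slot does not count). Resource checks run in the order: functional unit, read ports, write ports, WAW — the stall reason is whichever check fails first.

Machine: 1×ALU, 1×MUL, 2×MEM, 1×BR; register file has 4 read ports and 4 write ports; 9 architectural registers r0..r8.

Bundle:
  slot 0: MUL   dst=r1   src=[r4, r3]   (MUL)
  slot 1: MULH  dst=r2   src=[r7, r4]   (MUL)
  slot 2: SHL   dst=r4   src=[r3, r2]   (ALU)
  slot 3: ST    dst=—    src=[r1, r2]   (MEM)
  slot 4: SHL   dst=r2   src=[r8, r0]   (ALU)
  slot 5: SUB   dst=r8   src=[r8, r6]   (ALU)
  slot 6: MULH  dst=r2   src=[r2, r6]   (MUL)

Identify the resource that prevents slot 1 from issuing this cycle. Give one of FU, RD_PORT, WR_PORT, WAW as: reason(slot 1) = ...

reason(slot 1) = FU

[0] MUL needs rd=2 wr=1: ok; after: ALU=1 MUL=0 MEM=2 BR=1, R=2, W=3
[1] MUL needs rd=2 wr=1: FU; after: ALU=1 MUL=0 MEM=2 BR=1, R=2, W=3
[2] ALU needs rd=2 wr=1: ok; after: ALU=0 MUL=0 MEM=2 BR=1, R=0, W=2
[3] MEM needs rd=2 wr=0: RD_PORT; after: ALU=0 MUL=0 MEM=2 BR=1, R=0, W=2
[4] ALU needs rd=2 wr=1: FU; after: ALU=0 MUL=0 MEM=2 BR=1, R=0, W=2
[5] ALU needs rd=2 wr=1: FU; after: ALU=0 MUL=0 MEM=2 BR=1, R=0, W=2
[6] MUL needs rd=2 wr=1: FU; after: ALU=0 MUL=0 MEM=2 BR=1, R=0, W=2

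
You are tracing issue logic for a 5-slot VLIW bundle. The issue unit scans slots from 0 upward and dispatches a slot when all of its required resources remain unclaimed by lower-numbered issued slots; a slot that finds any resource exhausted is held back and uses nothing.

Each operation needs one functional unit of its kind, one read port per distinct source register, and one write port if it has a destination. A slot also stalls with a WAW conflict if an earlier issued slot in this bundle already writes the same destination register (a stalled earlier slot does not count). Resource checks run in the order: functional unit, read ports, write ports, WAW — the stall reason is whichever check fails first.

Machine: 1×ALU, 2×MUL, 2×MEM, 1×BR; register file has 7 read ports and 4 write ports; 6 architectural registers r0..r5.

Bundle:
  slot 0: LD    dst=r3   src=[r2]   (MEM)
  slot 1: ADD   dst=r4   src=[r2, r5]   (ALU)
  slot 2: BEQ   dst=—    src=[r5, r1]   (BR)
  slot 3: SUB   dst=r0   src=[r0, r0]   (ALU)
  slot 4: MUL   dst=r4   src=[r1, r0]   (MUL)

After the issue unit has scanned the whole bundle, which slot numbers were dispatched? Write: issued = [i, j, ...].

issued = [0, 1, 2]

[0] MEM needs rd=1 wr=1: ok; after: ALU=1 MUL=2 MEM=1 BR=1, R=6, W=3
[1] ALU needs rd=2 wr=1: ok; after: ALU=0 MUL=2 MEM=1 BR=1, R=4, W=2
[2] BR needs rd=2 wr=0: ok; after: ALU=0 MUL=2 MEM=1 BR=0, R=2, W=2
[3] ALU needs rd=1 wr=1: FU; after: ALU=0 MUL=2 MEM=1 BR=0, R=2, W=2
[4] MUL needs rd=2 wr=1: WAW; after: ALU=0 MUL=2 MEM=1 BR=0, R=2, W=2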